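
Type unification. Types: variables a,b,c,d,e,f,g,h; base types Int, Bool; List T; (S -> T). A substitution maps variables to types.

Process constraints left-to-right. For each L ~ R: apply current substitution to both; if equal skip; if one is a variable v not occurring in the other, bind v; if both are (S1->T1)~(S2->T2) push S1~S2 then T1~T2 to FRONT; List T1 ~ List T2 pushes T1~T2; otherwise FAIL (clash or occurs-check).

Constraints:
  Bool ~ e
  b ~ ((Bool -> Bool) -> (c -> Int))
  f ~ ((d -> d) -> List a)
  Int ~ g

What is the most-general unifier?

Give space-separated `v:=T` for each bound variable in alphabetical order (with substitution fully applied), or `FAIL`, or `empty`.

step 1: unify Bool ~ e  [subst: {-} | 3 pending]
  bind e := Bool
step 2: unify b ~ ((Bool -> Bool) -> (c -> Int))  [subst: {e:=Bool} | 2 pending]
  bind b := ((Bool -> Bool) -> (c -> Int))
step 3: unify f ~ ((d -> d) -> List a)  [subst: {e:=Bool, b:=((Bool -> Bool) -> (c -> Int))} | 1 pending]
  bind f := ((d -> d) -> List a)
step 4: unify Int ~ g  [subst: {e:=Bool, b:=((Bool -> Bool) -> (c -> Int)), f:=((d -> d) -> List a)} | 0 pending]
  bind g := Int

Answer: b:=((Bool -> Bool) -> (c -> Int)) e:=Bool f:=((d -> d) -> List a) g:=Int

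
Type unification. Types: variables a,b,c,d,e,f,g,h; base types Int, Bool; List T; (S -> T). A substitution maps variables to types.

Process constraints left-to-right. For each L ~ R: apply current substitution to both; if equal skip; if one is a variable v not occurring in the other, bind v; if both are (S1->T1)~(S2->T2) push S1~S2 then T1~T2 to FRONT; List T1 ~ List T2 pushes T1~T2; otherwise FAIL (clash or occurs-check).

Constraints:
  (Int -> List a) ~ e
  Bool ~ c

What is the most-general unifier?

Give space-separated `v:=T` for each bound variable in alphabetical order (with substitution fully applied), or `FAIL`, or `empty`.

Answer: c:=Bool e:=(Int -> List a)

Derivation:
step 1: unify (Int -> List a) ~ e  [subst: {-} | 1 pending]
  bind e := (Int -> List a)
step 2: unify Bool ~ c  [subst: {e:=(Int -> List a)} | 0 pending]
  bind c := Bool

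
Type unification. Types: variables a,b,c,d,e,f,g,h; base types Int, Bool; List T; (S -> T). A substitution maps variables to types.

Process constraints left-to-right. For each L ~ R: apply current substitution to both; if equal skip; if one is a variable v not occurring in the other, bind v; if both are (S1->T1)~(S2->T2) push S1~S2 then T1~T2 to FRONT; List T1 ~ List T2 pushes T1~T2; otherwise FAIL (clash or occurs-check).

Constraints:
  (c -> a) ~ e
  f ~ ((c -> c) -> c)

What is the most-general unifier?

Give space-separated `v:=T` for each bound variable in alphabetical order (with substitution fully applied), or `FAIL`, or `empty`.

Answer: e:=(c -> a) f:=((c -> c) -> c)

Derivation:
step 1: unify (c -> a) ~ e  [subst: {-} | 1 pending]
  bind e := (c -> a)
step 2: unify f ~ ((c -> c) -> c)  [subst: {e:=(c -> a)} | 0 pending]
  bind f := ((c -> c) -> c)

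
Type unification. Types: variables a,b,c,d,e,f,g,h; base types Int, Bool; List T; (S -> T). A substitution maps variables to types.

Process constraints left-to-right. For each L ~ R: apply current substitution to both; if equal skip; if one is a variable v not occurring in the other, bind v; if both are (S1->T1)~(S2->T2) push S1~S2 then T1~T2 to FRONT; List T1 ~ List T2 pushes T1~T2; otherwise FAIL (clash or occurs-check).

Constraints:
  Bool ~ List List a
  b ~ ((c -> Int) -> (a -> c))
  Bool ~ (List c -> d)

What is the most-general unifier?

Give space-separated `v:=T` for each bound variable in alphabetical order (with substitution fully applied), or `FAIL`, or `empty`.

step 1: unify Bool ~ List List a  [subst: {-} | 2 pending]
  clash: Bool vs List List a

Answer: FAIL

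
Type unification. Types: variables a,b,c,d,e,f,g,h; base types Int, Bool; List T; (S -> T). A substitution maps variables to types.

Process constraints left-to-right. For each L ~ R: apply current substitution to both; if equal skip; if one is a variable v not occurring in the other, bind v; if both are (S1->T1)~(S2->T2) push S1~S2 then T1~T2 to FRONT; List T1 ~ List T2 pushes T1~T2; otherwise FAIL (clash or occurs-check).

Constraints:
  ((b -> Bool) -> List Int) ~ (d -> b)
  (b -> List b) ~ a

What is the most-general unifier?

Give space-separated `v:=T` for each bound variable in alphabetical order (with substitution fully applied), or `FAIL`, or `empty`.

Answer: a:=(List Int -> List List Int) b:=List Int d:=(List Int -> Bool)

Derivation:
step 1: unify ((b -> Bool) -> List Int) ~ (d -> b)  [subst: {-} | 1 pending]
  -> decompose arrow: push (b -> Bool)~d, List Int~b
step 2: unify (b -> Bool) ~ d  [subst: {-} | 2 pending]
  bind d := (b -> Bool)
step 3: unify List Int ~ b  [subst: {d:=(b -> Bool)} | 1 pending]
  bind b := List Int
step 4: unify (List Int -> List List Int) ~ a  [subst: {d:=(b -> Bool), b:=List Int} | 0 pending]
  bind a := (List Int -> List List Int)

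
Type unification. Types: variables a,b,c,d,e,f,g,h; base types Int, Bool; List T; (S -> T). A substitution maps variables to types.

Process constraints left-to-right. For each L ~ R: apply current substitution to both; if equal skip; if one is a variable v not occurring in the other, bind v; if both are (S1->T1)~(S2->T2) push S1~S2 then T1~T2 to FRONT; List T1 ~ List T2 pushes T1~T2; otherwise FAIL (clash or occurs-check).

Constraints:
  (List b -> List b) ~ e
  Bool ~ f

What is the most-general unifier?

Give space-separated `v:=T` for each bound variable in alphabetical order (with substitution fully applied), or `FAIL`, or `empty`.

Answer: e:=(List b -> List b) f:=Bool

Derivation:
step 1: unify (List b -> List b) ~ e  [subst: {-} | 1 pending]
  bind e := (List b -> List b)
step 2: unify Bool ~ f  [subst: {e:=(List b -> List b)} | 0 pending]
  bind f := Bool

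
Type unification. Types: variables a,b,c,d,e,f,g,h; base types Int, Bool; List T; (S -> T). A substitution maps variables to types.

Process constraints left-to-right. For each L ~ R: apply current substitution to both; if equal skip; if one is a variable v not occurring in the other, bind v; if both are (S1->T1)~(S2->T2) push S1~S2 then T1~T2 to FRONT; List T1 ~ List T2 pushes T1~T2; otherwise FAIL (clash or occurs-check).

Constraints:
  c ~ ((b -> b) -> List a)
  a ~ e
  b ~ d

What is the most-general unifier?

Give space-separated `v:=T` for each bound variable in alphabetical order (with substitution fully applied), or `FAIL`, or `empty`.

Answer: a:=e b:=d c:=((d -> d) -> List e)

Derivation:
step 1: unify c ~ ((b -> b) -> List a)  [subst: {-} | 2 pending]
  bind c := ((b -> b) -> List a)
step 2: unify a ~ e  [subst: {c:=((b -> b) -> List a)} | 1 pending]
  bind a := e
step 3: unify b ~ d  [subst: {c:=((b -> b) -> List a), a:=e} | 0 pending]
  bind b := d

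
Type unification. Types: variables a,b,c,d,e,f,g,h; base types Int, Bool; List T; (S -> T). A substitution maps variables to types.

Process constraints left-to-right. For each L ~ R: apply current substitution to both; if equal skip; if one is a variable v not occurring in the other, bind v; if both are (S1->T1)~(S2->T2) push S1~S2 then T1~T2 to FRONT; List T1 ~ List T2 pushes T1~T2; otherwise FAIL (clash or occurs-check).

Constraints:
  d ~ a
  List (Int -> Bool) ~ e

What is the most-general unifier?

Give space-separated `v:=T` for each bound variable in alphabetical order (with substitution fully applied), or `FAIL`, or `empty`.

step 1: unify d ~ a  [subst: {-} | 1 pending]
  bind d := a
step 2: unify List (Int -> Bool) ~ e  [subst: {d:=a} | 0 pending]
  bind e := List (Int -> Bool)

Answer: d:=a e:=List (Int -> Bool)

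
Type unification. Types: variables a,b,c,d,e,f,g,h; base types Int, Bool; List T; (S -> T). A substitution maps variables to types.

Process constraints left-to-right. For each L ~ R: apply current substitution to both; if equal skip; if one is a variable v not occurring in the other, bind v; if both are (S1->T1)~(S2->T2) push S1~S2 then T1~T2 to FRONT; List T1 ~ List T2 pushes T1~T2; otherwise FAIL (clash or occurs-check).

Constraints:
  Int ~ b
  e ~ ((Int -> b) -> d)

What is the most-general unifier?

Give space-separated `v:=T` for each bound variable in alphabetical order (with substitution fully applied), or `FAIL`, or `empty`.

Answer: b:=Int e:=((Int -> Int) -> d)

Derivation:
step 1: unify Int ~ b  [subst: {-} | 1 pending]
  bind b := Int
step 2: unify e ~ ((Int -> Int) -> d)  [subst: {b:=Int} | 0 pending]
  bind e := ((Int -> Int) -> d)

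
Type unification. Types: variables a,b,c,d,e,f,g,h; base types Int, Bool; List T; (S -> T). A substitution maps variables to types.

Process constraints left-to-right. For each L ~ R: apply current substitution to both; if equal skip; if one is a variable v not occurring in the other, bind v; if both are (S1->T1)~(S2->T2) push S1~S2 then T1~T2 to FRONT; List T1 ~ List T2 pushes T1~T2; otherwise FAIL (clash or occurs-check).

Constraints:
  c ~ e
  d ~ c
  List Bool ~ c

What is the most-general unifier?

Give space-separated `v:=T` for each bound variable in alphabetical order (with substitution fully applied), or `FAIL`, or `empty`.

step 1: unify c ~ e  [subst: {-} | 2 pending]
  bind c := e
step 2: unify d ~ e  [subst: {c:=e} | 1 pending]
  bind d := e
step 3: unify List Bool ~ e  [subst: {c:=e, d:=e} | 0 pending]
  bind e := List Bool

Answer: c:=List Bool d:=List Bool e:=List Bool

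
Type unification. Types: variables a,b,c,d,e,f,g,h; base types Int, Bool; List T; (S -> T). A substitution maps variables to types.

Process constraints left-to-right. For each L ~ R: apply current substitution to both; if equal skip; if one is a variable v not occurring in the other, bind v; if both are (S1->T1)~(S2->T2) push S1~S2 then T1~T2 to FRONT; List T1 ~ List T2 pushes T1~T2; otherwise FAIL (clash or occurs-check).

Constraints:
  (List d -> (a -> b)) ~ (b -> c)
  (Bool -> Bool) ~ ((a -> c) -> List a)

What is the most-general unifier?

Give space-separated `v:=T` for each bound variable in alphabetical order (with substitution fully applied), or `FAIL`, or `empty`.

step 1: unify (List d -> (a -> b)) ~ (b -> c)  [subst: {-} | 1 pending]
  -> decompose arrow: push List d~b, (a -> b)~c
step 2: unify List d ~ b  [subst: {-} | 2 pending]
  bind b := List d
step 3: unify (a -> List d) ~ c  [subst: {b:=List d} | 1 pending]
  bind c := (a -> List d)
step 4: unify (Bool -> Bool) ~ ((a -> (a -> List d)) -> List a)  [subst: {b:=List d, c:=(a -> List d)} | 0 pending]
  -> decompose arrow: push Bool~(a -> (a -> List d)), Bool~List a
step 5: unify Bool ~ (a -> (a -> List d))  [subst: {b:=List d, c:=(a -> List d)} | 1 pending]
  clash: Bool vs (a -> (a -> List d))

Answer: FAIL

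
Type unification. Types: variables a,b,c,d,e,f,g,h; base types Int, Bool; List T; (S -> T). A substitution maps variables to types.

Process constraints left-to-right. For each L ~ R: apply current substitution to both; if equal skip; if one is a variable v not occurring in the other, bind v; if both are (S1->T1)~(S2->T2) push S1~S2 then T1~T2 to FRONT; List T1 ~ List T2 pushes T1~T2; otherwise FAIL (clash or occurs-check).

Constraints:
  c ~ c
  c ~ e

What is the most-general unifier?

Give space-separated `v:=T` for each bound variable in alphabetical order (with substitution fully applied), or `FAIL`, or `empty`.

Answer: c:=e

Derivation:
step 1: unify c ~ c  [subst: {-} | 1 pending]
  -> identical, skip
step 2: unify c ~ e  [subst: {-} | 0 pending]
  bind c := e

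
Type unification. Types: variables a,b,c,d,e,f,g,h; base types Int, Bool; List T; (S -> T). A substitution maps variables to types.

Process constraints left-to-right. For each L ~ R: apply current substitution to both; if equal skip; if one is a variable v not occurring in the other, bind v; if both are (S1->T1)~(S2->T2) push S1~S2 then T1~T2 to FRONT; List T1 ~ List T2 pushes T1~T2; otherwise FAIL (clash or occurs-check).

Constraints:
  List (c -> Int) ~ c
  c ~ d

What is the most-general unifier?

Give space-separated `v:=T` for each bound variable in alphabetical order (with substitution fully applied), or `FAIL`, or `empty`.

Answer: FAIL

Derivation:
step 1: unify List (c -> Int) ~ c  [subst: {-} | 1 pending]
  occurs-check fail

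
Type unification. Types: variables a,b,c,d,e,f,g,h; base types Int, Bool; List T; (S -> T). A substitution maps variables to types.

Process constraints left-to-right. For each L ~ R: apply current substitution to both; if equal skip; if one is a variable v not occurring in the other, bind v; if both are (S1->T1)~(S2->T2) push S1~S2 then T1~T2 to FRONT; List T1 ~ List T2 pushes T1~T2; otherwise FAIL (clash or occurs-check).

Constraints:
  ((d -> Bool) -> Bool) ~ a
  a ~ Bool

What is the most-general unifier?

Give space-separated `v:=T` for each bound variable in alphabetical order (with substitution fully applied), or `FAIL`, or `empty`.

Answer: FAIL

Derivation:
step 1: unify ((d -> Bool) -> Bool) ~ a  [subst: {-} | 1 pending]
  bind a := ((d -> Bool) -> Bool)
step 2: unify ((d -> Bool) -> Bool) ~ Bool  [subst: {a:=((d -> Bool) -> Bool)} | 0 pending]
  clash: ((d -> Bool) -> Bool) vs Bool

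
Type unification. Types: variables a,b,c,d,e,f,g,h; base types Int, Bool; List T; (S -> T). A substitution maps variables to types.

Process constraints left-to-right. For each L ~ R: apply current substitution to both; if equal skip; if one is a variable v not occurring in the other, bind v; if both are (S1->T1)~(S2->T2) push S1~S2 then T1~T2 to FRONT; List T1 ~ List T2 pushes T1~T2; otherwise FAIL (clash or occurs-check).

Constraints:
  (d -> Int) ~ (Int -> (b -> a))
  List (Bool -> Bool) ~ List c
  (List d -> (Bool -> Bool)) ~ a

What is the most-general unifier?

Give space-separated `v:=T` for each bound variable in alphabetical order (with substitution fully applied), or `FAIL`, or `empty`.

step 1: unify (d -> Int) ~ (Int -> (b -> a))  [subst: {-} | 2 pending]
  -> decompose arrow: push d~Int, Int~(b -> a)
step 2: unify d ~ Int  [subst: {-} | 3 pending]
  bind d := Int
step 3: unify Int ~ (b -> a)  [subst: {d:=Int} | 2 pending]
  clash: Int vs (b -> a)

Answer: FAIL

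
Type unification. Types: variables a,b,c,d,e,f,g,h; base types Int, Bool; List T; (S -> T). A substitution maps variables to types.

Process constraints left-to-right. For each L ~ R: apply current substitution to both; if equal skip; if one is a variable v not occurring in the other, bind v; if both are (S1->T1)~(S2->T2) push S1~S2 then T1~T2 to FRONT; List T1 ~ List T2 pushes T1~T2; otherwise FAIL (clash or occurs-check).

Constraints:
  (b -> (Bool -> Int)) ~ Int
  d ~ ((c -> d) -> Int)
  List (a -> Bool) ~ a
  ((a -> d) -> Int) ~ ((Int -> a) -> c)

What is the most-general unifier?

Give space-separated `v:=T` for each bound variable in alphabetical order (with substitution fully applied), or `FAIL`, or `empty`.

step 1: unify (b -> (Bool -> Int)) ~ Int  [subst: {-} | 3 pending]
  clash: (b -> (Bool -> Int)) vs Int

Answer: FAIL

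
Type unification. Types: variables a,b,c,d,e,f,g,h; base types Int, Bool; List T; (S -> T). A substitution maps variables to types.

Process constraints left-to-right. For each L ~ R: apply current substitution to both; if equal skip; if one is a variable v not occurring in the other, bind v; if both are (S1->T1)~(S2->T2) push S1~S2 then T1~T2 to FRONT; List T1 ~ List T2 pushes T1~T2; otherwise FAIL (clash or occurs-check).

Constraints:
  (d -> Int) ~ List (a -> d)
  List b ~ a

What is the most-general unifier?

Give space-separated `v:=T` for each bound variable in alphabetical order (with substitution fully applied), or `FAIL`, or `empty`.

Answer: FAIL

Derivation:
step 1: unify (d -> Int) ~ List (a -> d)  [subst: {-} | 1 pending]
  clash: (d -> Int) vs List (a -> d)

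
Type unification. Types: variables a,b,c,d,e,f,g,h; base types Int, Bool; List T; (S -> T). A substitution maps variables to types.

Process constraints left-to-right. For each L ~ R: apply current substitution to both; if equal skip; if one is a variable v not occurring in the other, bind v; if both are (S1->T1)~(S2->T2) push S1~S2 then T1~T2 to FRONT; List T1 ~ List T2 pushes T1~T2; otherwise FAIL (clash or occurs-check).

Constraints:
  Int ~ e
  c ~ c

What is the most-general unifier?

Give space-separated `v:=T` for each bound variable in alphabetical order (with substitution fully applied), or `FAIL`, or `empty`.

Answer: e:=Int

Derivation:
step 1: unify Int ~ e  [subst: {-} | 1 pending]
  bind e := Int
step 2: unify c ~ c  [subst: {e:=Int} | 0 pending]
  -> identical, skip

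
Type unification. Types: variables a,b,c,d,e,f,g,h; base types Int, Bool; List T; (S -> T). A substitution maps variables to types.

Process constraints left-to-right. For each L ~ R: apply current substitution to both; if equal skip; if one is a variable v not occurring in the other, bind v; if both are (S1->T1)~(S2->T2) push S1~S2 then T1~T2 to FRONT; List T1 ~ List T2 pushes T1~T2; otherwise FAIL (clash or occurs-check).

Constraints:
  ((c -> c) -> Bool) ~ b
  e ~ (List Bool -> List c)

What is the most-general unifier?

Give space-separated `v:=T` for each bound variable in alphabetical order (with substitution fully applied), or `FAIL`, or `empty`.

Answer: b:=((c -> c) -> Bool) e:=(List Bool -> List c)

Derivation:
step 1: unify ((c -> c) -> Bool) ~ b  [subst: {-} | 1 pending]
  bind b := ((c -> c) -> Bool)
step 2: unify e ~ (List Bool -> List c)  [subst: {b:=((c -> c) -> Bool)} | 0 pending]
  bind e := (List Bool -> List c)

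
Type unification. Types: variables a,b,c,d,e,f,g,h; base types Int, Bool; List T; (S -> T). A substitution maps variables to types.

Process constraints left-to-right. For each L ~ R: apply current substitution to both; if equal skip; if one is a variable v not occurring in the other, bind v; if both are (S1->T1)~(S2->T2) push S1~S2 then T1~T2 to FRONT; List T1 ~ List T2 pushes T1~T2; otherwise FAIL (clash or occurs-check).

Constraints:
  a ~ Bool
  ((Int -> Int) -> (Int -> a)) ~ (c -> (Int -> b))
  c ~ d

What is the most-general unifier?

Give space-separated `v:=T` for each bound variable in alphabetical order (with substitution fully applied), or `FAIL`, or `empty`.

step 1: unify a ~ Bool  [subst: {-} | 2 pending]
  bind a := Bool
step 2: unify ((Int -> Int) -> (Int -> Bool)) ~ (c -> (Int -> b))  [subst: {a:=Bool} | 1 pending]
  -> decompose arrow: push (Int -> Int)~c, (Int -> Bool)~(Int -> b)
step 3: unify (Int -> Int) ~ c  [subst: {a:=Bool} | 2 pending]
  bind c := (Int -> Int)
step 4: unify (Int -> Bool) ~ (Int -> b)  [subst: {a:=Bool, c:=(Int -> Int)} | 1 pending]
  -> decompose arrow: push Int~Int, Bool~b
step 5: unify Int ~ Int  [subst: {a:=Bool, c:=(Int -> Int)} | 2 pending]
  -> identical, skip
step 6: unify Bool ~ b  [subst: {a:=Bool, c:=(Int -> Int)} | 1 pending]
  bind b := Bool
step 7: unify (Int -> Int) ~ d  [subst: {a:=Bool, c:=(Int -> Int), b:=Bool} | 0 pending]
  bind d := (Int -> Int)

Answer: a:=Bool b:=Bool c:=(Int -> Int) d:=(Int -> Int)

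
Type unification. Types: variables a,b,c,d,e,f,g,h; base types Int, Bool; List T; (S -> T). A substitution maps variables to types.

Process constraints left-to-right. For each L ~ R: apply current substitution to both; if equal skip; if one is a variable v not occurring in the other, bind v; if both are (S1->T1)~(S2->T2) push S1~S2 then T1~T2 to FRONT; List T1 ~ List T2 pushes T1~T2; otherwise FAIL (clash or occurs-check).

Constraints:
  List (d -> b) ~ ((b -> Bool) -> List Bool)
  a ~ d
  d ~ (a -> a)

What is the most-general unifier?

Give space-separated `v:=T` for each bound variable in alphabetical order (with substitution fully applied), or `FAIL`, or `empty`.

Answer: FAIL

Derivation:
step 1: unify List (d -> b) ~ ((b -> Bool) -> List Bool)  [subst: {-} | 2 pending]
  clash: List (d -> b) vs ((b -> Bool) -> List Bool)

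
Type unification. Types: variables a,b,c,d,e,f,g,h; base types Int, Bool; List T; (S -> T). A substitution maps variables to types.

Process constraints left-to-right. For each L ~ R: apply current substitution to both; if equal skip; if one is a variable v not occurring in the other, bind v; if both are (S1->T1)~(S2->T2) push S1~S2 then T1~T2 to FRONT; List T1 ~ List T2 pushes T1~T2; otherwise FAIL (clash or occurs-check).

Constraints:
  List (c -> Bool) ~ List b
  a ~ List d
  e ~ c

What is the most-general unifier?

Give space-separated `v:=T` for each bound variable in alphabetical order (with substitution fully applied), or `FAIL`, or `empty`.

Answer: a:=List d b:=(c -> Bool) e:=c

Derivation:
step 1: unify List (c -> Bool) ~ List b  [subst: {-} | 2 pending]
  -> decompose List: push (c -> Bool)~b
step 2: unify (c -> Bool) ~ b  [subst: {-} | 2 pending]
  bind b := (c -> Bool)
step 3: unify a ~ List d  [subst: {b:=(c -> Bool)} | 1 pending]
  bind a := List d
step 4: unify e ~ c  [subst: {b:=(c -> Bool), a:=List d} | 0 pending]
  bind e := c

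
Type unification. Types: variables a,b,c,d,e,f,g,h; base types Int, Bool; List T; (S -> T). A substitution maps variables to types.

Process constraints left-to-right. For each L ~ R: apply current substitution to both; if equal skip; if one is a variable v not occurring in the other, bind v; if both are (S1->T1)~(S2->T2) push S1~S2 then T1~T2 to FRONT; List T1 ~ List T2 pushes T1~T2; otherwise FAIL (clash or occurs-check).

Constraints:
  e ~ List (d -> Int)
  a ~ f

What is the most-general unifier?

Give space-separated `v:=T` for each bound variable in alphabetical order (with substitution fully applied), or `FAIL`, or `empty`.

step 1: unify e ~ List (d -> Int)  [subst: {-} | 1 pending]
  bind e := List (d -> Int)
step 2: unify a ~ f  [subst: {e:=List (d -> Int)} | 0 pending]
  bind a := f

Answer: a:=f e:=List (d -> Int)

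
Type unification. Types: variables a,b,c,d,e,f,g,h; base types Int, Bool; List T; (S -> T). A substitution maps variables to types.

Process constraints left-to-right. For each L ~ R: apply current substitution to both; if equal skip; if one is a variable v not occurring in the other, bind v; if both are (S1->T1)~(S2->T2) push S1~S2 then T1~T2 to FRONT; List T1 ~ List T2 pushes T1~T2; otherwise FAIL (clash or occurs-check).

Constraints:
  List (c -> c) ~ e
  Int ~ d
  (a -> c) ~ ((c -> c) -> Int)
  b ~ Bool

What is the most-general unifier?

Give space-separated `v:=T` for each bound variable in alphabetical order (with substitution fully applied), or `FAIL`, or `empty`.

step 1: unify List (c -> c) ~ e  [subst: {-} | 3 pending]
  bind e := List (c -> c)
step 2: unify Int ~ d  [subst: {e:=List (c -> c)} | 2 pending]
  bind d := Int
step 3: unify (a -> c) ~ ((c -> c) -> Int)  [subst: {e:=List (c -> c), d:=Int} | 1 pending]
  -> decompose arrow: push a~(c -> c), c~Int
step 4: unify a ~ (c -> c)  [subst: {e:=List (c -> c), d:=Int} | 2 pending]
  bind a := (c -> c)
step 5: unify c ~ Int  [subst: {e:=List (c -> c), d:=Int, a:=(c -> c)} | 1 pending]
  bind c := Int
step 6: unify b ~ Bool  [subst: {e:=List (c -> c), d:=Int, a:=(c -> c), c:=Int} | 0 pending]
  bind b := Bool

Answer: a:=(Int -> Int) b:=Bool c:=Int d:=Int e:=List (Int -> Int)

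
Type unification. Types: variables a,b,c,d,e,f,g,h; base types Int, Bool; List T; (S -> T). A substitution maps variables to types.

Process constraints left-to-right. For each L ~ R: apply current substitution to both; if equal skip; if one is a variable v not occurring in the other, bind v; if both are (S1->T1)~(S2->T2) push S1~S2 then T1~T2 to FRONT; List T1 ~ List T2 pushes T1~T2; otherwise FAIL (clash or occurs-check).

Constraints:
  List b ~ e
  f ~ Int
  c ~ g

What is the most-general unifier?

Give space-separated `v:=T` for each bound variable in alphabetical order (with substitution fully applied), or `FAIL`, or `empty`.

step 1: unify List b ~ e  [subst: {-} | 2 pending]
  bind e := List b
step 2: unify f ~ Int  [subst: {e:=List b} | 1 pending]
  bind f := Int
step 3: unify c ~ g  [subst: {e:=List b, f:=Int} | 0 pending]
  bind c := g

Answer: c:=g e:=List b f:=Int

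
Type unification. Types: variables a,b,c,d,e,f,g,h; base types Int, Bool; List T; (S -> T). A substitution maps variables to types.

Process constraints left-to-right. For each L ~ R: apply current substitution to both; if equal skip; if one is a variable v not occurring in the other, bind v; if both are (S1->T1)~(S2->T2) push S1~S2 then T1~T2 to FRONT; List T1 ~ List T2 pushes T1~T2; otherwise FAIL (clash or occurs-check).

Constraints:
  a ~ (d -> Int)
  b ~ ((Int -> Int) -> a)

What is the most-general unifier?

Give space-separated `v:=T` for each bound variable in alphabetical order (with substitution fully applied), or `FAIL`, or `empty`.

step 1: unify a ~ (d -> Int)  [subst: {-} | 1 pending]
  bind a := (d -> Int)
step 2: unify b ~ ((Int -> Int) -> (d -> Int))  [subst: {a:=(d -> Int)} | 0 pending]
  bind b := ((Int -> Int) -> (d -> Int))

Answer: a:=(d -> Int) b:=((Int -> Int) -> (d -> Int))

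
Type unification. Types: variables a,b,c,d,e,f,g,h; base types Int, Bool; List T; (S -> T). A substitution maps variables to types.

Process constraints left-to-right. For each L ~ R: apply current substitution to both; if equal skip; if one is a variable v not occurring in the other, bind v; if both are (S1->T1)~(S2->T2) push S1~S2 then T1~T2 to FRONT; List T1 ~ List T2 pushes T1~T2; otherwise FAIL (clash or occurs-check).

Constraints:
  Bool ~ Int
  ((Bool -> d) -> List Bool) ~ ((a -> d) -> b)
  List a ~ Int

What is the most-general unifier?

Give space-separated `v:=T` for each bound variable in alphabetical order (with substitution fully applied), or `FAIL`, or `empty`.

step 1: unify Bool ~ Int  [subst: {-} | 2 pending]
  clash: Bool vs Int

Answer: FAIL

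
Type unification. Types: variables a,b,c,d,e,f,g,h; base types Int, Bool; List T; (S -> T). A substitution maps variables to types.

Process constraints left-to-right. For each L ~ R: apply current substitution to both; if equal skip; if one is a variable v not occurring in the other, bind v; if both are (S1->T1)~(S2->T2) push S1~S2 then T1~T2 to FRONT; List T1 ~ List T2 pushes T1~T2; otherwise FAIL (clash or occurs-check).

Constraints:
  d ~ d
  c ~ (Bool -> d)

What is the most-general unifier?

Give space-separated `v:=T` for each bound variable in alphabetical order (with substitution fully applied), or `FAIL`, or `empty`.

Answer: c:=(Bool -> d)

Derivation:
step 1: unify d ~ d  [subst: {-} | 1 pending]
  -> identical, skip
step 2: unify c ~ (Bool -> d)  [subst: {-} | 0 pending]
  bind c := (Bool -> d)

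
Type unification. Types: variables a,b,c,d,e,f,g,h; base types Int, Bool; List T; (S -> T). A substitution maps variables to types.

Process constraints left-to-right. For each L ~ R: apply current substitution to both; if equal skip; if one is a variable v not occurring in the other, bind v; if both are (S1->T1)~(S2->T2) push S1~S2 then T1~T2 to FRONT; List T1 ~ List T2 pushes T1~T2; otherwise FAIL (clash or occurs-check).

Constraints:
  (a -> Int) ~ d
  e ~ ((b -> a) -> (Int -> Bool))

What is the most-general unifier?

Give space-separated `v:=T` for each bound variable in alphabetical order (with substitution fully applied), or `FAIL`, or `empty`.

Answer: d:=(a -> Int) e:=((b -> a) -> (Int -> Bool))

Derivation:
step 1: unify (a -> Int) ~ d  [subst: {-} | 1 pending]
  bind d := (a -> Int)
step 2: unify e ~ ((b -> a) -> (Int -> Bool))  [subst: {d:=(a -> Int)} | 0 pending]
  bind e := ((b -> a) -> (Int -> Bool))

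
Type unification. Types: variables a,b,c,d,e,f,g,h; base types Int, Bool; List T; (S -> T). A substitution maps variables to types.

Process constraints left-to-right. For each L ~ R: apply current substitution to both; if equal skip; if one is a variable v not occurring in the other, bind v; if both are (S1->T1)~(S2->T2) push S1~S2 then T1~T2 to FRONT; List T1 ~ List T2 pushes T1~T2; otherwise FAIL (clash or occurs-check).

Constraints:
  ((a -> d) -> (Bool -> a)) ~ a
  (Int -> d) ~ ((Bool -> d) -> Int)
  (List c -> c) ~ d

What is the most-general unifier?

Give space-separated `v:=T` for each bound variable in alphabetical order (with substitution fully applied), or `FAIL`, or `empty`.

step 1: unify ((a -> d) -> (Bool -> a)) ~ a  [subst: {-} | 2 pending]
  occurs-check fail

Answer: FAIL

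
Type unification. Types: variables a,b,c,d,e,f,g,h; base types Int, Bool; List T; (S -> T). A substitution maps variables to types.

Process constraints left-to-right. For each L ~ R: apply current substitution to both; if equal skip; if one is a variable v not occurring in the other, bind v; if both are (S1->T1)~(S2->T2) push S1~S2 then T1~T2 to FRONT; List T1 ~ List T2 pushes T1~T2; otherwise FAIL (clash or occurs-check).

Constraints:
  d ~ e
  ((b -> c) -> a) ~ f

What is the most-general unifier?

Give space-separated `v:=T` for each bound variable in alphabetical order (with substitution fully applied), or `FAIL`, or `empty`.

step 1: unify d ~ e  [subst: {-} | 1 pending]
  bind d := e
step 2: unify ((b -> c) -> a) ~ f  [subst: {d:=e} | 0 pending]
  bind f := ((b -> c) -> a)

Answer: d:=e f:=((b -> c) -> a)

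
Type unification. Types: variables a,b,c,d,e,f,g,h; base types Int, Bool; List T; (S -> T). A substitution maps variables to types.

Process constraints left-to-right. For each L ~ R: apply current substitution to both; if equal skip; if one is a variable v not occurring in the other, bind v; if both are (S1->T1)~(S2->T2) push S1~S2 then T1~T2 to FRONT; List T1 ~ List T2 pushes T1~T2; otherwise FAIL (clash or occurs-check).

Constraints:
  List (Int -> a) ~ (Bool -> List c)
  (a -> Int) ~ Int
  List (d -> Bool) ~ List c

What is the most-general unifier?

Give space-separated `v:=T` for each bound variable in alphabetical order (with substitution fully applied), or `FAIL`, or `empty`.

step 1: unify List (Int -> a) ~ (Bool -> List c)  [subst: {-} | 2 pending]
  clash: List (Int -> a) vs (Bool -> List c)

Answer: FAIL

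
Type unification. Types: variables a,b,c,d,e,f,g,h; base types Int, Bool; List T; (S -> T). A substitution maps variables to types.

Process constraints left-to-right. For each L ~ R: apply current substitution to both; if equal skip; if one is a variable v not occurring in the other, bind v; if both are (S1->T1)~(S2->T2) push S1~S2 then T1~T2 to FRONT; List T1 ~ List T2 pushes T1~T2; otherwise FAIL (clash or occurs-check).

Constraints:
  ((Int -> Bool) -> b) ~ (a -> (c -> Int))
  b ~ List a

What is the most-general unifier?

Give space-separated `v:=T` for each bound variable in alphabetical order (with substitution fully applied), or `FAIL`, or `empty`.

Answer: FAIL

Derivation:
step 1: unify ((Int -> Bool) -> b) ~ (a -> (c -> Int))  [subst: {-} | 1 pending]
  -> decompose arrow: push (Int -> Bool)~a, b~(c -> Int)
step 2: unify (Int -> Bool) ~ a  [subst: {-} | 2 pending]
  bind a := (Int -> Bool)
step 3: unify b ~ (c -> Int)  [subst: {a:=(Int -> Bool)} | 1 pending]
  bind b := (c -> Int)
step 4: unify (c -> Int) ~ List (Int -> Bool)  [subst: {a:=(Int -> Bool), b:=(c -> Int)} | 0 pending]
  clash: (c -> Int) vs List (Int -> Bool)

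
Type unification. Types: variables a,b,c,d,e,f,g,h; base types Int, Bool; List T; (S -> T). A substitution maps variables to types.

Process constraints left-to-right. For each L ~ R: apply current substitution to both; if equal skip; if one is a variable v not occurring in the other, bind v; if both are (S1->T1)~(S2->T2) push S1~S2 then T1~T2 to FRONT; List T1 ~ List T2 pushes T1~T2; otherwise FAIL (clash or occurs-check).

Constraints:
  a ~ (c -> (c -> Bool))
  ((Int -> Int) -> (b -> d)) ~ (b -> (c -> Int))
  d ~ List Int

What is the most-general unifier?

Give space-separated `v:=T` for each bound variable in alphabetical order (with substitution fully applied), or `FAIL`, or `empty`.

Answer: FAIL

Derivation:
step 1: unify a ~ (c -> (c -> Bool))  [subst: {-} | 2 pending]
  bind a := (c -> (c -> Bool))
step 2: unify ((Int -> Int) -> (b -> d)) ~ (b -> (c -> Int))  [subst: {a:=(c -> (c -> Bool))} | 1 pending]
  -> decompose arrow: push (Int -> Int)~b, (b -> d)~(c -> Int)
step 3: unify (Int -> Int) ~ b  [subst: {a:=(c -> (c -> Bool))} | 2 pending]
  bind b := (Int -> Int)
step 4: unify ((Int -> Int) -> d) ~ (c -> Int)  [subst: {a:=(c -> (c -> Bool)), b:=(Int -> Int)} | 1 pending]
  -> decompose arrow: push (Int -> Int)~c, d~Int
step 5: unify (Int -> Int) ~ c  [subst: {a:=(c -> (c -> Bool)), b:=(Int -> Int)} | 2 pending]
  bind c := (Int -> Int)
step 6: unify d ~ Int  [subst: {a:=(c -> (c -> Bool)), b:=(Int -> Int), c:=(Int -> Int)} | 1 pending]
  bind d := Int
step 7: unify Int ~ List Int  [subst: {a:=(c -> (c -> Bool)), b:=(Int -> Int), c:=(Int -> Int), d:=Int} | 0 pending]
  clash: Int vs List Int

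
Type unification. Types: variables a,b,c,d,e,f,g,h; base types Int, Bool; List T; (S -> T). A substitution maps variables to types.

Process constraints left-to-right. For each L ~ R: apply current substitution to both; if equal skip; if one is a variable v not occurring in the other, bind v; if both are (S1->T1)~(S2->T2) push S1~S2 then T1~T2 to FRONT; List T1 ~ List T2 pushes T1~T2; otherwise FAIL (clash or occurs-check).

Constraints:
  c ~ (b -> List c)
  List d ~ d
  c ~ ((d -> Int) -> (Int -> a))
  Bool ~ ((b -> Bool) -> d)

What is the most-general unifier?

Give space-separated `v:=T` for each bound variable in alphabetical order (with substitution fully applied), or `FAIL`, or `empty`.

Answer: FAIL

Derivation:
step 1: unify c ~ (b -> List c)  [subst: {-} | 3 pending]
  occurs-check fail: c in (b -> List c)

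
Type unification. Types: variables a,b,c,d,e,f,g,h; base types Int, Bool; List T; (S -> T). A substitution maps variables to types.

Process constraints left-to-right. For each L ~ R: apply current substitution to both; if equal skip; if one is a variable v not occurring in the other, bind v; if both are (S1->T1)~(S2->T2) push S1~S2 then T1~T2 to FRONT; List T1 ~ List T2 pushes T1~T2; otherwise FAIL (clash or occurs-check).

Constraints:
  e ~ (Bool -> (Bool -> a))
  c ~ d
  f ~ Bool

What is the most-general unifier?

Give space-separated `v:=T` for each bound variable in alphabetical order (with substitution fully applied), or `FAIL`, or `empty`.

step 1: unify e ~ (Bool -> (Bool -> a))  [subst: {-} | 2 pending]
  bind e := (Bool -> (Bool -> a))
step 2: unify c ~ d  [subst: {e:=(Bool -> (Bool -> a))} | 1 pending]
  bind c := d
step 3: unify f ~ Bool  [subst: {e:=(Bool -> (Bool -> a)), c:=d} | 0 pending]
  bind f := Bool

Answer: c:=d e:=(Bool -> (Bool -> a)) f:=Bool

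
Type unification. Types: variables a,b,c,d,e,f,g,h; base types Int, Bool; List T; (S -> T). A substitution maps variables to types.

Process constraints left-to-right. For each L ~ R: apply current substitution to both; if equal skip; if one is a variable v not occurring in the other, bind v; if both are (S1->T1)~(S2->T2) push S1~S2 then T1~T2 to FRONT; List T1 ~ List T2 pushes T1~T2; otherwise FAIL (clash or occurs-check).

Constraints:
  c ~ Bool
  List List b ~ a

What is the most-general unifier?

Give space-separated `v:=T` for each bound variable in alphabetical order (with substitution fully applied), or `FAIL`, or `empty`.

step 1: unify c ~ Bool  [subst: {-} | 1 pending]
  bind c := Bool
step 2: unify List List b ~ a  [subst: {c:=Bool} | 0 pending]
  bind a := List List b

Answer: a:=List List b c:=Bool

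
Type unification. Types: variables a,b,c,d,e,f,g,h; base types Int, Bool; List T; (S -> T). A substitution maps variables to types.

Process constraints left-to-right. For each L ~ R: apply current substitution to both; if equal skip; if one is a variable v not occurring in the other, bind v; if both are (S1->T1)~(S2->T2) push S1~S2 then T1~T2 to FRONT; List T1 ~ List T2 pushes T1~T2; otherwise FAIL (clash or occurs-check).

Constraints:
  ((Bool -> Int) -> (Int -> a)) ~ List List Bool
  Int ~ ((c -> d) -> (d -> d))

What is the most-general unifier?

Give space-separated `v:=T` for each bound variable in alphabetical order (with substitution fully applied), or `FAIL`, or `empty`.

step 1: unify ((Bool -> Int) -> (Int -> a)) ~ List List Bool  [subst: {-} | 1 pending]
  clash: ((Bool -> Int) -> (Int -> a)) vs List List Bool

Answer: FAIL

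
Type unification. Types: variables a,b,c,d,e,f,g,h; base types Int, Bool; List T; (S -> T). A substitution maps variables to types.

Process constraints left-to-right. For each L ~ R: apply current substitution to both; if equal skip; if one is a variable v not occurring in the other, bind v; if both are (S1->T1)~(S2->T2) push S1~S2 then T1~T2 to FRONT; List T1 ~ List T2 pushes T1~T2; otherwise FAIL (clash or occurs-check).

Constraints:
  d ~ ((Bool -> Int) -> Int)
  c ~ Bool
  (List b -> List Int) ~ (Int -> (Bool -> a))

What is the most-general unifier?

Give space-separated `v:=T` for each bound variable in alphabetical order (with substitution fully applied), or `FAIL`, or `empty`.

Answer: FAIL

Derivation:
step 1: unify d ~ ((Bool -> Int) -> Int)  [subst: {-} | 2 pending]
  bind d := ((Bool -> Int) -> Int)
step 2: unify c ~ Bool  [subst: {d:=((Bool -> Int) -> Int)} | 1 pending]
  bind c := Bool
step 3: unify (List b -> List Int) ~ (Int -> (Bool -> a))  [subst: {d:=((Bool -> Int) -> Int), c:=Bool} | 0 pending]
  -> decompose arrow: push List b~Int, List Int~(Bool -> a)
step 4: unify List b ~ Int  [subst: {d:=((Bool -> Int) -> Int), c:=Bool} | 1 pending]
  clash: List b vs Int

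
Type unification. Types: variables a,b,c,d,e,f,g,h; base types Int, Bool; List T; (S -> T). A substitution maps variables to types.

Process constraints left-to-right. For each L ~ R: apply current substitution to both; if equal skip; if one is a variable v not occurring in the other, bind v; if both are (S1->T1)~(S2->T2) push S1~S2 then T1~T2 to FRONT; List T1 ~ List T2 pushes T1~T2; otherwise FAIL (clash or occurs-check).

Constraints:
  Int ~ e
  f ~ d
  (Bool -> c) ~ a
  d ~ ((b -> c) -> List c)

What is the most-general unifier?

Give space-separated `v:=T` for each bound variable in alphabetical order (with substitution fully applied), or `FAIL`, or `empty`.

Answer: a:=(Bool -> c) d:=((b -> c) -> List c) e:=Int f:=((b -> c) -> List c)

Derivation:
step 1: unify Int ~ e  [subst: {-} | 3 pending]
  bind e := Int
step 2: unify f ~ d  [subst: {e:=Int} | 2 pending]
  bind f := d
step 3: unify (Bool -> c) ~ a  [subst: {e:=Int, f:=d} | 1 pending]
  bind a := (Bool -> c)
step 4: unify d ~ ((b -> c) -> List c)  [subst: {e:=Int, f:=d, a:=(Bool -> c)} | 0 pending]
  bind d := ((b -> c) -> List c)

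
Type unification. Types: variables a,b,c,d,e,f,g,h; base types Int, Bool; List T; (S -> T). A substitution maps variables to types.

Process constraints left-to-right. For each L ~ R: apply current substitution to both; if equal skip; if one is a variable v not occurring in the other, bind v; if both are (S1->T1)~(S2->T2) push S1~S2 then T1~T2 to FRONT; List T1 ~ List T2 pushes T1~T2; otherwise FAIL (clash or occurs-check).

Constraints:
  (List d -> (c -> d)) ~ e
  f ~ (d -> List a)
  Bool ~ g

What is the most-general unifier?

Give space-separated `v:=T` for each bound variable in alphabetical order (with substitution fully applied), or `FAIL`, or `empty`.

step 1: unify (List d -> (c -> d)) ~ e  [subst: {-} | 2 pending]
  bind e := (List d -> (c -> d))
step 2: unify f ~ (d -> List a)  [subst: {e:=(List d -> (c -> d))} | 1 pending]
  bind f := (d -> List a)
step 3: unify Bool ~ g  [subst: {e:=(List d -> (c -> d)), f:=(d -> List a)} | 0 pending]
  bind g := Bool

Answer: e:=(List d -> (c -> d)) f:=(d -> List a) g:=Bool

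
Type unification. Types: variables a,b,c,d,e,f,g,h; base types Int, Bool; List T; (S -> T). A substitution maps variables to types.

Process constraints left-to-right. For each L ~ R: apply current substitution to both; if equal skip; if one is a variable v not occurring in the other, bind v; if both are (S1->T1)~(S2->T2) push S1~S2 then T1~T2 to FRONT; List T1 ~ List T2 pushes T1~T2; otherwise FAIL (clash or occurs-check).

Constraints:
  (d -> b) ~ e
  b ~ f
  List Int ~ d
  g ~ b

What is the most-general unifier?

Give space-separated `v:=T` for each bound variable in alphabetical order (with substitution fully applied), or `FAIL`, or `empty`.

Answer: b:=f d:=List Int e:=(List Int -> f) g:=f

Derivation:
step 1: unify (d -> b) ~ e  [subst: {-} | 3 pending]
  bind e := (d -> b)
step 2: unify b ~ f  [subst: {e:=(d -> b)} | 2 pending]
  bind b := f
step 3: unify List Int ~ d  [subst: {e:=(d -> b), b:=f} | 1 pending]
  bind d := List Int
step 4: unify g ~ f  [subst: {e:=(d -> b), b:=f, d:=List Int} | 0 pending]
  bind g := f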